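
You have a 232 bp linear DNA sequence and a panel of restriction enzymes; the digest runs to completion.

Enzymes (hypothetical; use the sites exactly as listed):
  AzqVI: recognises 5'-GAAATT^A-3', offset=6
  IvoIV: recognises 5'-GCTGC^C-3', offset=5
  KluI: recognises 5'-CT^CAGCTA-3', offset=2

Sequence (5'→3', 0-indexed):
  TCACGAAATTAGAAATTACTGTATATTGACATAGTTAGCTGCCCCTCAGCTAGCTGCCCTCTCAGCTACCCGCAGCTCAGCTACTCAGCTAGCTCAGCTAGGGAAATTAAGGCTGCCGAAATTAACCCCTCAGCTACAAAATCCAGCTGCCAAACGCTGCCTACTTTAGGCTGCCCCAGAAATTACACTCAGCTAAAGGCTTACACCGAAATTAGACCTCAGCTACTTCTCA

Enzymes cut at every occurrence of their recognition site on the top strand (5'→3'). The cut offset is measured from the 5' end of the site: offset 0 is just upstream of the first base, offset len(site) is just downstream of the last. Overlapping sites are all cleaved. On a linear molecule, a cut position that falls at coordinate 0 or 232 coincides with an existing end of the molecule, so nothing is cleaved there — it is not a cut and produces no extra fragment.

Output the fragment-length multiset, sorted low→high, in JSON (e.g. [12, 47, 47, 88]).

Scan for sites:
  AzqVI (GAAATTA, off=6): starts [4, 11, 102, 117, 178, 207] → cuts [10, 17, 108, 123, 184, 213]
  IvoIV (GCTGCC, off=5): starts [37, 52, 111, 145, 155, 169] → cuts [42, 57, 116, 150, 160, 174]
  KluI (CTCAGCTA, off=2): starts [44, 60, 75, 83, 92, 128, 187, 217] → cuts [46, 62, 77, 85, 94, 130, 189, 219]

Pooled cuts: [10, 17, 42, 46, 57, 62, 77, 85, 94, 108, 116, 123, 130, 150, 160, 174, 184, 189, 213, 219]

Fragment lengths:
  [0,10): 10 bp
  [10,17): 7 bp
  [17,42): 25 bp
  [42,46): 4 bp
  [46,57): 11 bp
  [57,62): 5 bp
  [62,77): 15 bp
  [77,85): 8 bp
  [85,94): 9 bp
  [94,108): 14 bp
  [108,116): 8 bp
  [116,123): 7 bp
  [123,130): 7 bp
  [130,150): 20 bp
  [150,160): 10 bp
  [160,174): 14 bp
  [174,184): 10 bp
  [184,189): 5 bp
  [189,213): 24 bp
  [213,219): 6 bp
  [219,232): 13 bp

[4,5,5,6,7,7,7,8,8,9,10,10,10,11,13,14,14,15,20,24,25]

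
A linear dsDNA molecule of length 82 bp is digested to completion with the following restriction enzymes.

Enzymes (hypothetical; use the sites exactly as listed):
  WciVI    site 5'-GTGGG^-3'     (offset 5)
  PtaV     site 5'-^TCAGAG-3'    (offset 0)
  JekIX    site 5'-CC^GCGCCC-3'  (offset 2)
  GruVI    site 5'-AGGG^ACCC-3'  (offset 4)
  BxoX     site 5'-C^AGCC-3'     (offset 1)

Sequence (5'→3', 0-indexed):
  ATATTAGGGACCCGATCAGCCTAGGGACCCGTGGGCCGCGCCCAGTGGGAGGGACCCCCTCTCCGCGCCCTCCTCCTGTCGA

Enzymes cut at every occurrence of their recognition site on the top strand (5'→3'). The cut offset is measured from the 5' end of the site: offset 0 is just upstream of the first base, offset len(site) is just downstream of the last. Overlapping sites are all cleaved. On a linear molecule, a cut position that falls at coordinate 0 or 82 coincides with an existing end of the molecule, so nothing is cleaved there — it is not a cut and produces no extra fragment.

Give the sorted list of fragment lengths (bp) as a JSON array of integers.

[2,4,8,9,9,9,11,12,18]

Scan for sites:
  WciVI GTGGG/5: at [30, 44] ⇒ [35, 49]
  PtaV (TCAGAG, off=0): no sites
  JekIX CCGCGCCC/2: at [35, 62] ⇒ [37, 64]
  GruVI AGGGACCC/4: at [5, 22, 49] ⇒ [9, 26, 53]
  BxoX CAGCC/1: at [16] ⇒ [17]

Pooled cuts: [9, 17, 26, 35, 37, 49, 53, 64]

Fragment lengths:
  [0,9): 9 bp
  [9,17): 8 bp
  [17,26): 9 bp
  [26,35): 9 bp
  [35,37): 2 bp
  [37,49): 12 bp
  [49,53): 4 bp
  [53,64): 11 bp
  [64,82): 18 bp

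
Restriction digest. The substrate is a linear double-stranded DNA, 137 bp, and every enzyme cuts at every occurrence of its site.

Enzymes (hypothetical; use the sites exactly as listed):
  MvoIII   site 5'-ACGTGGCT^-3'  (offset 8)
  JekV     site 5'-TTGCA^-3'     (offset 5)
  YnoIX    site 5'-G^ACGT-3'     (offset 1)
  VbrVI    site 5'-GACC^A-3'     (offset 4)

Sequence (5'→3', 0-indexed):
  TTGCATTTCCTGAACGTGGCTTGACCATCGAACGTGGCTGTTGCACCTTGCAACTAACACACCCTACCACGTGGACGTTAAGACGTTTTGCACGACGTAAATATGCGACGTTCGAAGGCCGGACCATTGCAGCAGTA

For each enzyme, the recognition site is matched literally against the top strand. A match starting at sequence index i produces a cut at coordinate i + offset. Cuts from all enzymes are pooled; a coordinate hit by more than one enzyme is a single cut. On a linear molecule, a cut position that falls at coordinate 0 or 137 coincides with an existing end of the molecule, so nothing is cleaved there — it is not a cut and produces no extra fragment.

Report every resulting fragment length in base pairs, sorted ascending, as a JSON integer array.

Per-enzyme occurrences:
  MvoIII (ACGTGGCT, off=8): starts [13, 31] → cuts [21, 39]
  JekV (TTGCA, off=5): starts [0, 40, 47, 87, 126] → cuts [5, 45, 52, 92, 131]
  YnoIX (GACGT, off=1): starts [73, 81, 93, 106] → cuts [74, 82, 94, 107]
  VbrVI (GACCA, off=4): starts [22, 121] → cuts [26, 125]

All cut coordinates (distinct, sorted): [5, 21, 26, 39, 45, 52, 74, 82, 92, 94, 107, 125, 131]

Fragment lengths:
  [0,5): 5 bp
  [5,21): 16 bp
  [21,26): 5 bp
  [26,39): 13 bp
  [39,45): 6 bp
  [45,52): 7 bp
  [52,74): 22 bp
  [74,82): 8 bp
  [82,92): 10 bp
  [92,94): 2 bp
  [94,107): 13 bp
  [107,125): 18 bp
  [125,131): 6 bp
  [131,137): 6 bp

[2,5,5,6,6,6,7,8,10,13,13,16,18,22]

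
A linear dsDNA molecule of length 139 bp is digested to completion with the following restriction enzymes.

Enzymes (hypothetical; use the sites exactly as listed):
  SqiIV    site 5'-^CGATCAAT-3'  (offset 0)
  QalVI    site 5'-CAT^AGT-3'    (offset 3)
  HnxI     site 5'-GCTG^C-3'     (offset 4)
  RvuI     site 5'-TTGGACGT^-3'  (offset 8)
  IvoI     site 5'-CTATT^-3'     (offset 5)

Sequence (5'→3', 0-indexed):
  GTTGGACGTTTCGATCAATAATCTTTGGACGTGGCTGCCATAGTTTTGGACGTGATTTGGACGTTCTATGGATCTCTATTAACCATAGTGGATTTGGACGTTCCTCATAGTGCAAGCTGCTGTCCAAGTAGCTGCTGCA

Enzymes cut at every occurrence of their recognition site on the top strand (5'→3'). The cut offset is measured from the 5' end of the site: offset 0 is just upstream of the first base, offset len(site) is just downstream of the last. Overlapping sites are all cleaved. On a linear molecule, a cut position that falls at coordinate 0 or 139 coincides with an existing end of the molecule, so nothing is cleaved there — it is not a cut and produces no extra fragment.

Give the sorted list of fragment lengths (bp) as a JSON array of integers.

[2,2,3,4,5,6,7,9,11,11,12,15,15,16,21]

Scan for sites:
  SqiIV (CGATCAAT, off=0): starts [11] → cuts [11]
  QalVI (CATAGT, off=3): starts [38, 83, 105] → cuts [41, 86, 108]
  HnxI (GCTGC, off=4): starts [33, 115, 130, 133] → cuts [37, 119, 134, 137]
  RvuI (TTGGACGT, off=8): starts [1, 24, 45, 56, 93] → cuts [9, 32, 53, 64, 101]
  IvoI (CTATT, off=5): starts [75] → cuts [80]

All cut coordinates (distinct, sorted): [9, 11, 32, 37, 41, 53, 64, 80, 86, 101, 108, 119, 134, 137]

Fragments:
  [0,9): 9 bp
  [9,11): 2 bp
  [11,32): 21 bp
  [32,37): 5 bp
  [37,41): 4 bp
  [41,53): 12 bp
  [53,64): 11 bp
  [64,80): 16 bp
  [80,86): 6 bp
  [86,101): 15 bp
  [101,108): 7 bp
  [108,119): 11 bp
  [119,134): 15 bp
  [134,137): 3 bp
  [137,139): 2 bp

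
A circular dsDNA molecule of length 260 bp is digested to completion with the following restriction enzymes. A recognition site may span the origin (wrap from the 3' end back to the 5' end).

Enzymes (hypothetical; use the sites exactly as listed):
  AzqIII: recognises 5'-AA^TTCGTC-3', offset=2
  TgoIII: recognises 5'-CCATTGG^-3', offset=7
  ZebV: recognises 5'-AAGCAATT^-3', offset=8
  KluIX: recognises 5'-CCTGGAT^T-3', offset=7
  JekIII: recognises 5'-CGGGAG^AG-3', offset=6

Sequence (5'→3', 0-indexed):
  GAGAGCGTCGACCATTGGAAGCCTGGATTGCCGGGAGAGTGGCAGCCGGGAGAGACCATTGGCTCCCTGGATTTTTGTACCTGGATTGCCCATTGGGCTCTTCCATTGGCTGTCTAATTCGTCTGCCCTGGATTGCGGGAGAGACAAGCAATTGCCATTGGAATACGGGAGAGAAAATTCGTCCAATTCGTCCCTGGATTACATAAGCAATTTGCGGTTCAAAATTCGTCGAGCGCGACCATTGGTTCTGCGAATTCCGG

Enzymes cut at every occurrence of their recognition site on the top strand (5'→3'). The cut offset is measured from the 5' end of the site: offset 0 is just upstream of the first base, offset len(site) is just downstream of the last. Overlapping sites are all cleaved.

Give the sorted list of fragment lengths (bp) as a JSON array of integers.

Site scan:
  AzqIII AATTCGTC/2: at [115, 175, 184, 222] ⇒ [117, 177, 186, 224]
  TgoIII CCATTGG/7: at [11, 55, 89, 102, 154, 238] ⇒ [18, 62, 96, 109, 161, 245]
  ZebV AAGCAATT/8: at [145, 204] ⇒ [153, 212]
  KluIX CCTGGATT/7: at [21, 65, 79, 126, 192] ⇒ [28, 72, 86, 133, 199]
  JekIII CGGGAGAG/6: at [31, 46, 135, 165, 257] ⇒ [3, 37, 52, 141, 171]

Pooled cuts: [3, 18, 28, 37, 52, 62, 72, 86, 96, 109, 117, 133, 141, 153, 161, 171, 177, 186, 199, 212, 224, 245]

Fragments:
  3→18: 15 bp
  18→28: 10 bp
  28→37: 9 bp
  37→52: 15 bp
  52→62: 10 bp
  62→72: 10 bp
  72→86: 14 bp
  86→96: 10 bp
  96→109: 13 bp
  109→117: 8 bp
  117→133: 16 bp
  133→141: 8 bp
  141→153: 12 bp
  153→161: 8 bp
  161→171: 10 bp
  171→177: 6 bp
  177→186: 9 bp
  186→199: 13 bp
  199→212: 13 bp
  212→224: 12 bp
  224→245: 21 bp
  245→3 (wrap): 260-245+3 = 18 bp

[6,8,8,8,9,9,10,10,10,10,10,12,12,13,13,13,14,15,15,16,18,21]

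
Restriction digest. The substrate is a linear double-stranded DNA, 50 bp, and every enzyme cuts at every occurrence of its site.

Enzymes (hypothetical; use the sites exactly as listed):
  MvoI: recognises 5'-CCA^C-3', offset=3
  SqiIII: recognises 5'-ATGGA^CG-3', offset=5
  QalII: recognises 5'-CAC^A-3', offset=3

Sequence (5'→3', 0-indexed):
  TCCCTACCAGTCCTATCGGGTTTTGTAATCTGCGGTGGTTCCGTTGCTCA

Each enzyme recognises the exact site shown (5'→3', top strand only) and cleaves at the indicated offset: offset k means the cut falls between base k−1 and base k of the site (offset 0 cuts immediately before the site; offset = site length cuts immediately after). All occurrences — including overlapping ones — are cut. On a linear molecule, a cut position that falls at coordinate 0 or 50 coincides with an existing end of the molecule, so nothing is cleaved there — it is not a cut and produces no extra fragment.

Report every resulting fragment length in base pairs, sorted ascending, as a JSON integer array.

[50]

Per-enzyme occurrences:
  MvoI (CCAC, off=3): no sites
  SqiIII (ATGGACG, off=5): no sites
  QalII (CACA, off=3): no sites

All cut coordinates (distinct, sorted): ∅

Fragments:
  no cuts → one linear fragment of 50 bp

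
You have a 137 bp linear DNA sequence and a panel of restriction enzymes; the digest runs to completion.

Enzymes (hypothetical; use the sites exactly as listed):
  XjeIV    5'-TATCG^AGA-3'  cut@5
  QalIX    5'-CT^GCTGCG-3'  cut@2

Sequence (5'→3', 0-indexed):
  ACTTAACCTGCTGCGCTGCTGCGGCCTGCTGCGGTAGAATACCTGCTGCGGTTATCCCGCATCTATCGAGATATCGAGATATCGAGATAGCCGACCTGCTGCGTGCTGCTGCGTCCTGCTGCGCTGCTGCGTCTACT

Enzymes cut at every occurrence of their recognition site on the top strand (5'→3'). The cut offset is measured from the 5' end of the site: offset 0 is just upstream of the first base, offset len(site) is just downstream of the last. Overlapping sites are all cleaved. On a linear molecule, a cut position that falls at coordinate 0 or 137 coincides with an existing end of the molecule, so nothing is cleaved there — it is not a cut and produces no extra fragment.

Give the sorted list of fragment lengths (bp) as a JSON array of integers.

[8,8,8,8,9,10,10,10,12,13,17,24]

Per-enzyme occurrences:
  XjeIV TATCGAGA/5: at [63, 71, 79] ⇒ [68, 76, 84]
  QalIX CTGCTGCG/2: at [7, 15, 25, 42, 95, 105, 115, 123] ⇒ [9, 17, 27, 44, 97, 107, 117, 125]

Pooled cuts: [9, 17, 27, 44, 68, 76, 84, 97, 107, 117, 125]

Fragments:
  [0,9): 9 bp
  [9,17): 8 bp
  [17,27): 10 bp
  [27,44): 17 bp
  [44,68): 24 bp
  [68,76): 8 bp
  [76,84): 8 bp
  [84,97): 13 bp
  [97,107): 10 bp
  [107,117): 10 bp
  [117,125): 8 bp
  [125,137): 12 bp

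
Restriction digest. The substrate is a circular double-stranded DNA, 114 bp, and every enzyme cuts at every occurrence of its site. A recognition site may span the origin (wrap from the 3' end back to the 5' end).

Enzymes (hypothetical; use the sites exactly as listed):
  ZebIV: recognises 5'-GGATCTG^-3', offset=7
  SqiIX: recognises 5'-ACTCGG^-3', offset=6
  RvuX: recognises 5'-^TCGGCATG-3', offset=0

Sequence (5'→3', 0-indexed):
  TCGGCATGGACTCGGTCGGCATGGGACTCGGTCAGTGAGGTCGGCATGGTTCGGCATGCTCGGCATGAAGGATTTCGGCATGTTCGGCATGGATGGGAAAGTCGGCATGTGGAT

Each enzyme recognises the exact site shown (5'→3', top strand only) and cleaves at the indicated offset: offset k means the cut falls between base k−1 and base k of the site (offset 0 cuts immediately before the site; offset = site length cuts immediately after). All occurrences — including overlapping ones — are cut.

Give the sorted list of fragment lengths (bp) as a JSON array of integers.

[9,9,9,10,13,15,15,16,18]

Scan for sites:
  ZebIV (GGATCTG, off=7): no sites
  SqiIX (ACTCGG, off=6): starts [9, 25] → cuts [15, 31]
  RvuX (TCGGCATG, off=0): starts [0, 15, 40, 50, 59, 74, 83, 101] → cuts [0, 15, 40, 50, 59, 74, 83, 101]

All cut coordinates (distinct, sorted): [0, 15, 31, 40, 50, 59, 74, 83, 101]

Fragment lengths:
  0→15: 15 bp
  15→31: 16 bp
  31→40: 9 bp
  40→50: 10 bp
  50→59: 9 bp
  59→74: 15 bp
  74→83: 9 bp
  83→101: 18 bp
  101→0 (wrap): 114-101+0 = 13 bp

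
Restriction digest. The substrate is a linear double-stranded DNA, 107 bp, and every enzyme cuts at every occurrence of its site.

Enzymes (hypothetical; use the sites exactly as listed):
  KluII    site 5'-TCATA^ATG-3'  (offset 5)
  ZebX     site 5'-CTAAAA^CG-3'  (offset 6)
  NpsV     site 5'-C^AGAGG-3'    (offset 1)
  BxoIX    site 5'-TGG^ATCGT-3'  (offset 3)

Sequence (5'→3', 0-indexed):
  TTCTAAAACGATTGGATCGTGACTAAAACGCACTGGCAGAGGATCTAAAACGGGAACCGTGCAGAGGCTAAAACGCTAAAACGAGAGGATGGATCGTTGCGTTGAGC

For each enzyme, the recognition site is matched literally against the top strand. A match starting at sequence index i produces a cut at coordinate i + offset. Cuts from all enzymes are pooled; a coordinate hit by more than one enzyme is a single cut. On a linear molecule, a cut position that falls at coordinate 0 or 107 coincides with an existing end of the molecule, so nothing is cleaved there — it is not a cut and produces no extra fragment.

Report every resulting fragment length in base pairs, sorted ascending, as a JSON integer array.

[7,8,8,9,11,11,12,13,13,15]

Scan for sites:
  KluII (TCATAATG, off=5): no sites
  ZebX CTAAAACG/6: at [2, 22, 44, 67, 75] ⇒ [8, 28, 50, 73, 81]
  NpsV CAGAGG/1: at [36, 61] ⇒ [37, 62]
  BxoIX TGGATCGT/3: at [12, 89] ⇒ [15, 92]

Pooled cuts: [8, 15, 28, 37, 50, 62, 73, 81, 92]

Fragments:
  [0,8): 8 bp
  [8,15): 7 bp
  [15,28): 13 bp
  [28,37): 9 bp
  [37,50): 13 bp
  [50,62): 12 bp
  [62,73): 11 bp
  [73,81): 8 bp
  [81,92): 11 bp
  [92,107): 15 bp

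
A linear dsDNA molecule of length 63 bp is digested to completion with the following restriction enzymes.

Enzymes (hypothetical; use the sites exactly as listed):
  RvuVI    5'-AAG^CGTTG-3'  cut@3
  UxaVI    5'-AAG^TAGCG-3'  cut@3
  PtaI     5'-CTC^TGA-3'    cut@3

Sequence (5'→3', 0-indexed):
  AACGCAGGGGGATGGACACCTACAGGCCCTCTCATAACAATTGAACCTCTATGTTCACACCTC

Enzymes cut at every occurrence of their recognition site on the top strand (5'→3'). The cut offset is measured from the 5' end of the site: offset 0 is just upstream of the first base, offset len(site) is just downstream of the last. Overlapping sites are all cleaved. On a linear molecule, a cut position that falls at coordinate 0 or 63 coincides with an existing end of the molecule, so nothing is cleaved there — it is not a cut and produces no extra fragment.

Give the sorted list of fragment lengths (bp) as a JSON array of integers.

Site scan:
  RvuVI (AAGCGTTG, off=3): no sites
  UxaVI (AAGTAGCG, off=3): no sites
  PtaI (CTCTGA, off=3): no sites

Pooled cuts: ∅

Fragment lengths:
  no cuts → one linear fragment of 63 bp

[63]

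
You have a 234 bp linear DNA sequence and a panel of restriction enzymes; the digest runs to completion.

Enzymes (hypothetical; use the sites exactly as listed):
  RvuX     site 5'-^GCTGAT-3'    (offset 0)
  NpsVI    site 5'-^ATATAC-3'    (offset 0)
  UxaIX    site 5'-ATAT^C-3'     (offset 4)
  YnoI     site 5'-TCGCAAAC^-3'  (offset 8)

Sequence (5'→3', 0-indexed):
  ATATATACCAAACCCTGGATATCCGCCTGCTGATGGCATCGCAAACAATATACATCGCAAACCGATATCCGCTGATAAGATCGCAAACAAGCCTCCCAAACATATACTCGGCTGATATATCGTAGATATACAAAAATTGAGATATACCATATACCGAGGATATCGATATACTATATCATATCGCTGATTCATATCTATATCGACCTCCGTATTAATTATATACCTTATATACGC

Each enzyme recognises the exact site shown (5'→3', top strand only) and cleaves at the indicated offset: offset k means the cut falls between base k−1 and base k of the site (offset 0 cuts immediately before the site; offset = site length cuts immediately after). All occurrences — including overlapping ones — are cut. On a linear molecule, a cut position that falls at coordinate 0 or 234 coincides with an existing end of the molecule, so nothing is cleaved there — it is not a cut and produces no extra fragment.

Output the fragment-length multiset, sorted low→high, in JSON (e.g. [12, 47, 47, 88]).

[1,1,2,2,2,5,5,6,6,6,7,8,9,9,10,11,12,13,15,15,16,17,18,18,20]

Per-enzyme occurrences:
  RvuX (GCTGAT, off=0): starts [28, 70, 110, 182] → cuts [28, 70, 110, 182]
  NpsVI (ATATAC, off=0): starts [2, 47, 101, 125, 141, 148, 165, 217, 226] → cuts [2, 47, 101, 125, 141, 148, 165, 217, 226]
  UxaIX (ATATC, off=4): starts [18, 64, 116, 159, 172, 177, 190, 196] → cuts [22, 68, 120, 163, 176, 181, 194, 200]
  YnoI (TCGCAAAC, off=8): starts [38, 54, 80] → cuts [46, 62, 88]

Pooled cuts: [2, 22, 28, 46, 47, 62, 68, 70, 88, 101, 110, 120, 125, 141, 148, 163, 165, 176, 181, 182, 194, 200, 217, 226]

Fragment lengths:
  [0,2): 2 bp
  [2,22): 20 bp
  [22,28): 6 bp
  [28,46): 18 bp
  [46,47): 1 bp
  [47,62): 15 bp
  [62,68): 6 bp
  [68,70): 2 bp
  [70,88): 18 bp
  [88,101): 13 bp
  [101,110): 9 bp
  [110,120): 10 bp
  [120,125): 5 bp
  [125,141): 16 bp
  [141,148): 7 bp
  [148,163): 15 bp
  [163,165): 2 bp
  [165,176): 11 bp
  [176,181): 5 bp
  [181,182): 1 bp
  [182,194): 12 bp
  [194,200): 6 bp
  [200,217): 17 bp
  [217,226): 9 bp
  [226,234): 8 bp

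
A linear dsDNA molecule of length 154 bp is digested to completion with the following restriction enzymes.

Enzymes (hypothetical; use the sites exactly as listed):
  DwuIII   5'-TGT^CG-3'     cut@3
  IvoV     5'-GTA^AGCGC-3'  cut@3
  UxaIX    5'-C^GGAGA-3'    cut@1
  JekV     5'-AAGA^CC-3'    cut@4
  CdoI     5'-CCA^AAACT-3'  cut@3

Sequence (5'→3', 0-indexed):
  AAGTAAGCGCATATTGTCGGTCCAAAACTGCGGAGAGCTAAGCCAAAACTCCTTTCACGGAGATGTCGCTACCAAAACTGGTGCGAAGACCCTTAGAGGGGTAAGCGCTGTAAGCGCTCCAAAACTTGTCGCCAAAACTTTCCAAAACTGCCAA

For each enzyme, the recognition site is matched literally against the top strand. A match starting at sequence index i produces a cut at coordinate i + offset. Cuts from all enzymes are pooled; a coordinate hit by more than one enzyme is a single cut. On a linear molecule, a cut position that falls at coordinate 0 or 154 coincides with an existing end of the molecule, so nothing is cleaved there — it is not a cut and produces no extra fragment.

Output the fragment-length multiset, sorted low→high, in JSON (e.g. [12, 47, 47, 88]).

Site scan:
  DwuIII TGTCG/3: at [14, 63, 126] ⇒ [17, 66, 129]
  IvoV GTAAGCGC/3: at [2, 100, 109] ⇒ [5, 103, 112]
  UxaIX CGGAGA/1: at [30, 57] ⇒ [31, 58]
  JekV AAGACC/4: at [85] ⇒ [89]
  CdoI CCAAAACT/3: at [21, 42, 71, 118, 131, 141] ⇒ [24, 45, 74, 121, 134, 144]

All cut coordinates (distinct, sorted): [5, 17, 24, 31, 45, 58, 66, 74, 89, 103, 112, 121, 129, 134, 144]

Fragment lengths:
  [0,5): 5 bp
  [5,17): 12 bp
  [17,24): 7 bp
  [24,31): 7 bp
  [31,45): 14 bp
  [45,58): 13 bp
  [58,66): 8 bp
  [66,74): 8 bp
  [74,89): 15 bp
  [89,103): 14 bp
  [103,112): 9 bp
  [112,121): 9 bp
  [121,129): 8 bp
  [129,134): 5 bp
  [134,144): 10 bp
  [144,154): 10 bp

[5,5,7,7,8,8,8,9,9,10,10,12,13,14,14,15]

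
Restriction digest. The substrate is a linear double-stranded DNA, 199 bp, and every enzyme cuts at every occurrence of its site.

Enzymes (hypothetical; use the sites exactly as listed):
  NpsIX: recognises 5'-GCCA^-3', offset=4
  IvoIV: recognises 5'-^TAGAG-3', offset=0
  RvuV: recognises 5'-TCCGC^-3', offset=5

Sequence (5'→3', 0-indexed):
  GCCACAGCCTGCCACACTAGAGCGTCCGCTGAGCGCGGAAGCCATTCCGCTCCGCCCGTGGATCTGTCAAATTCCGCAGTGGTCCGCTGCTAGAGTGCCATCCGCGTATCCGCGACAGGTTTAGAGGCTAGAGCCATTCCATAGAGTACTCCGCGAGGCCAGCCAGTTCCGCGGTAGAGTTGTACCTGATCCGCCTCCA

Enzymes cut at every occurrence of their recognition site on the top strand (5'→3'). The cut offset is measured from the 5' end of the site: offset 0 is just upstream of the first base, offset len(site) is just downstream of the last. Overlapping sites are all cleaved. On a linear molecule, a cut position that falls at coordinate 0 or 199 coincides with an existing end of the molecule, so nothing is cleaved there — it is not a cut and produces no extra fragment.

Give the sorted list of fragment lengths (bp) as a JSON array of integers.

Scan for sites:
  NpsIX GCCA/4: at [0, 10, 40, 96, 132, 157, 161] ⇒ [4, 14, 44, 100, 136, 161, 165]
  IvoIV TAGAG/0: at [17, 90, 121, 128, 141, 174] ⇒ [17, 90, 121, 128, 141, 174]
  RvuV TCCGC/5: at [24, 45, 50, 72, 82, 100, 108, 149, 167, 189] ⇒ [29, 50, 55, 77, 87, 105, 113, 154, 172, 194]

Pooled cuts: [4, 14, 17, 29, 44, 50, 55, 77, 87, 90, 100, 105, 113, 121, 128, 136, 141, 154, 161, 165, 172, 174, 194]

Fragments:
  [0,4): 4 bp
  [4,14): 10 bp
  [14,17): 3 bp
  [17,29): 12 bp
  [29,44): 15 bp
  [44,50): 6 bp
  [50,55): 5 bp
  [55,77): 22 bp
  [77,87): 10 bp
  [87,90): 3 bp
  [90,100): 10 bp
  [100,105): 5 bp
  [105,113): 8 bp
  [113,121): 8 bp
  [121,128): 7 bp
  [128,136): 8 bp
  [136,141): 5 bp
  [141,154): 13 bp
  [154,161): 7 bp
  [161,165): 4 bp
  [165,172): 7 bp
  [172,174): 2 bp
  [174,194): 20 bp
  [194,199): 5 bp

[2,3,3,4,4,5,5,5,5,6,7,7,7,8,8,8,10,10,10,12,13,15,20,22]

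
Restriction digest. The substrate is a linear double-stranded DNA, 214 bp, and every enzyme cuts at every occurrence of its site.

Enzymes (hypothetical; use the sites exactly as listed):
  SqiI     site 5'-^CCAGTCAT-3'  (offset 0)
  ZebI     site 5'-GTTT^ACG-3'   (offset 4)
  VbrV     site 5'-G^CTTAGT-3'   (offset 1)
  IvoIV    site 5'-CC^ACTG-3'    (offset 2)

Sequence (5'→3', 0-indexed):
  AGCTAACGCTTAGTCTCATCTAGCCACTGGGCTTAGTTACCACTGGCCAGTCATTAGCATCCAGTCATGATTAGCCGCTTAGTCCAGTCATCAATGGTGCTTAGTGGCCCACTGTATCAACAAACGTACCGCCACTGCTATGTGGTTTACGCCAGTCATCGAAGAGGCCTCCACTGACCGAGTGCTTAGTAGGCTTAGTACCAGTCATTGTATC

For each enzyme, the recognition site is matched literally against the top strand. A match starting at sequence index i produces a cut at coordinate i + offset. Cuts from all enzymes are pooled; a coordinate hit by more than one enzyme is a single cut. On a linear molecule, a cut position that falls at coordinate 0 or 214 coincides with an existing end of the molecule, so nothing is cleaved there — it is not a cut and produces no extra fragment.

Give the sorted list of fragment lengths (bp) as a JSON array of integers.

Per-enzyme occurrences:
  SqiI CCAGTCAT/0: at [46, 60, 83, 151, 200] ⇒ [46, 60, 83, 151, 200]
  ZebI GTTTACG/4: at [144] ⇒ [148]
  VbrV GCTTAGT/1: at [7, 30, 76, 98, 183, 192] ⇒ [8, 31, 77, 99, 184, 193]
  IvoIV CCACTG/2: at [23, 39, 108, 131, 170] ⇒ [25, 41, 110, 133, 172]

Pooled cuts: [8, 25, 31, 41, 46, 60, 77, 83, 99, 110, 133, 148, 151, 172, 184, 193, 200]

Fragment lengths:
  [0,8): 8 bp
  [8,25): 17 bp
  [25,31): 6 bp
  [31,41): 10 bp
  [41,46): 5 bp
  [46,60): 14 bp
  [60,77): 17 bp
  [77,83): 6 bp
  [83,99): 16 bp
  [99,110): 11 bp
  [110,133): 23 bp
  [133,148): 15 bp
  [148,151): 3 bp
  [151,172): 21 bp
  [172,184): 12 bp
  [184,193): 9 bp
  [193,200): 7 bp
  [200,214): 14 bp

[3,5,6,6,7,8,9,10,11,12,14,14,15,16,17,17,21,23]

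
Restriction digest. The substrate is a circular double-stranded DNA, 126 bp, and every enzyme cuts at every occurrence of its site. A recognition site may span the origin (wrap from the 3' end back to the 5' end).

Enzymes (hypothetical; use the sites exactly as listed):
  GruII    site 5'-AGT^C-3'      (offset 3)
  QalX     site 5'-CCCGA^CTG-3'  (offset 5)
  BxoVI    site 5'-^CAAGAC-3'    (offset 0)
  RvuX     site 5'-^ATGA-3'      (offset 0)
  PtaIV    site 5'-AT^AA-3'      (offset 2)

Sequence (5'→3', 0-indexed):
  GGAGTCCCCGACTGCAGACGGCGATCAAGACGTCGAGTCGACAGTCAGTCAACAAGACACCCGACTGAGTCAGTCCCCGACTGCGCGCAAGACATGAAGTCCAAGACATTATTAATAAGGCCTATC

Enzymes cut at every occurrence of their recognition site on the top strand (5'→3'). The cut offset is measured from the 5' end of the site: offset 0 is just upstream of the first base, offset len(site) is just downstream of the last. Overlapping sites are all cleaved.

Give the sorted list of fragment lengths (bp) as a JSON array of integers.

Per-enzyme occurrences:
  GruII (AGTC, off=3): starts [2, 35, 42, 46, 67, 71, 97] → cuts [5, 38, 45, 49, 70, 74, 100]
  QalX (CCCGACTG, off=5): starts [6, 59, 75] → cuts [11, 64, 80]
  BxoVI (CAAGAC, off=0): starts [25, 52, 87, 101] → cuts [25, 52, 87, 101]
  RvuX (ATGA, off=0): starts [93] → cuts [93]
  PtaIV (ATAA, off=2): starts [114] → cuts [116]

All cut coordinates (distinct, sorted): [5, 11, 25, 38, 45, 49, 52, 64, 70, 74, 80, 87, 93, 100, 101, 116]

Fragment lengths:
  5→11: 6 bp
  11→25: 14 bp
  25→38: 13 bp
  38→45: 7 bp
  45→49: 4 bp
  49→52: 3 bp
  52→64: 12 bp
  64→70: 6 bp
  70→74: 4 bp
  74→80: 6 bp
  80→87: 7 bp
  87→93: 6 bp
  93→100: 7 bp
  100→101: 1 bp
  101→116: 15 bp
  116→5 (wrap): 126-116+5 = 15 bp

[1,3,4,4,6,6,6,6,7,7,7,12,13,14,15,15]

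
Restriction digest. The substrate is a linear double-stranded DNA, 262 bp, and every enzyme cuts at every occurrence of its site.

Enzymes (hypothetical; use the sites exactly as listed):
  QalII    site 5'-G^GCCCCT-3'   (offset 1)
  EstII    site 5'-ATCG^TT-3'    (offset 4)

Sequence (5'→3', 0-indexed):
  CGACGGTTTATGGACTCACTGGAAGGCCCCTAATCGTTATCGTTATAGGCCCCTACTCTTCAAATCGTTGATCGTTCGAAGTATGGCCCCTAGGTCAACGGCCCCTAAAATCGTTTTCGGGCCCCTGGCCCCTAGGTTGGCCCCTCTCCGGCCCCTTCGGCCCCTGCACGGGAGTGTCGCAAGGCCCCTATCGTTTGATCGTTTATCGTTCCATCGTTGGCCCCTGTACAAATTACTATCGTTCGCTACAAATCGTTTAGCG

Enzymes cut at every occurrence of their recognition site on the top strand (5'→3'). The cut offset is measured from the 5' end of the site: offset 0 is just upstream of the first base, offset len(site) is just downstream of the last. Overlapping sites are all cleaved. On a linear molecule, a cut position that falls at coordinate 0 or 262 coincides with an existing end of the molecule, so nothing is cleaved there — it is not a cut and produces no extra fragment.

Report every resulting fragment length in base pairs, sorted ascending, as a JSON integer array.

Per-enzyme occurrences:
  QalII (GGCCCCT, off=1): starts [24, 47, 84, 99, 119, 126, 138, 149, 158, 182, 218] → cuts [25, 48, 85, 100, 120, 127, 139, 150, 159, 183, 219]
  EstII (ATCGTT, off=4): starts [32, 38, 63, 70, 109, 189, 197, 204, 212, 237, 251] → cuts [36, 42, 67, 74, 113, 193, 201, 208, 216, 241, 255]

All cut coordinates (distinct, sorted): [25, 36, 42, 48, 67, 74, 85, 100, 113, 120, 127, 139, 150, 159, 183, 193, 201, 208, 216, 219, 241, 255]

Fragments:
  [0,25): 25 bp
  [25,36): 11 bp
  [36,42): 6 bp
  [42,48): 6 bp
  [48,67): 19 bp
  [67,74): 7 bp
  [74,85): 11 bp
  [85,100): 15 bp
  [100,113): 13 bp
  [113,120): 7 bp
  [120,127): 7 bp
  [127,139): 12 bp
  [139,150): 11 bp
  [150,159): 9 bp
  [159,183): 24 bp
  [183,193): 10 bp
  [193,201): 8 bp
  [201,208): 7 bp
  [208,216): 8 bp
  [216,219): 3 bp
  [219,241): 22 bp
  [241,255): 14 bp
  [255,262): 7 bp

[3,6,6,7,7,7,7,7,8,8,9,10,11,11,11,12,13,14,15,19,22,24,25]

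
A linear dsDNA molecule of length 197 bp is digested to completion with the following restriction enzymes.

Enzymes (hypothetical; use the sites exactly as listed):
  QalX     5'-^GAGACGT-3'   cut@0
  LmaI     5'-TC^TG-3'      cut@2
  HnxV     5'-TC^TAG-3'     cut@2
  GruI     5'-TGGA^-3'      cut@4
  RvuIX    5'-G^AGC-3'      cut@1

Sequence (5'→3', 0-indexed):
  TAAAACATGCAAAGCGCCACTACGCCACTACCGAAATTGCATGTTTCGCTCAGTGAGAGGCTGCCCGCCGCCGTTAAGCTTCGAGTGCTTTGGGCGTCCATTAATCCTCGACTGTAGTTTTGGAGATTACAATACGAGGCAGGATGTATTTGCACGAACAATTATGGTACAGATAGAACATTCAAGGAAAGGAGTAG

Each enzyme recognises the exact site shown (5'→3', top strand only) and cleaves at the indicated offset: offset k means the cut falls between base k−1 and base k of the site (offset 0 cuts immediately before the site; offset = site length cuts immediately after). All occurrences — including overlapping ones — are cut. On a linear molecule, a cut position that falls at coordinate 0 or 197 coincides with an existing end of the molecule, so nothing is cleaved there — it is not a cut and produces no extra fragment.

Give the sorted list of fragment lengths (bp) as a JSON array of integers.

[73,124]

Scan for sites:
  QalX (GAGACGT, off=0): no sites
  LmaI (TCTG, off=2): no sites
  HnxV (TCTAG, off=2): no sites
  GruI (TGGA, off=4): starts [120] → cuts [124]
  RvuIX (GAGC, off=1): no sites

All cut coordinates (distinct, sorted): [124]

Fragments:
  [0,124): 124 bp
  [124,197): 73 bp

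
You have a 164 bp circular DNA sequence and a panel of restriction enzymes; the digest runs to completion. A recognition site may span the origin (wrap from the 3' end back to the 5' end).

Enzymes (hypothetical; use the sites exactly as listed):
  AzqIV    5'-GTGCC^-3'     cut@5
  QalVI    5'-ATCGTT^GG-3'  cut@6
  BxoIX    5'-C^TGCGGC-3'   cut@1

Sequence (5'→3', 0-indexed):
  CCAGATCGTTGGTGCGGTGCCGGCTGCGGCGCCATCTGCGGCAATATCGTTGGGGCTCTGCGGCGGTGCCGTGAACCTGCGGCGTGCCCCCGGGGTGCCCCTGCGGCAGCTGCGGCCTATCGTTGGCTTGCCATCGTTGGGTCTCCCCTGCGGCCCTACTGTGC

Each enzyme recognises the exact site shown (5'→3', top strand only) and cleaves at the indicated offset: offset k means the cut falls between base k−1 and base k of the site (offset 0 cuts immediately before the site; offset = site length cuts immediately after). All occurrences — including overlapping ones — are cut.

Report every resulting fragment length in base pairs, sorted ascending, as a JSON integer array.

[2,3,7,7,9,9,10,11,11,11,12,12,14,14,15,17]

Per-enzyme occurrences:
  AzqIV (GTGCC, off=5): starts [16, 65, 83, 94, 160] → cuts [1, 21, 70, 88, 99]
  QalVI (ATCGTTGG, off=6): starts [4, 45, 118, 132] → cuts [10, 51, 124, 138]
  BxoIX (CTGCGGC, off=1): starts [23, 35, 57, 76, 100, 109, 147] → cuts [24, 36, 58, 77, 101, 110, 148]

All cut coordinates (distinct, sorted): [1, 10, 21, 24, 36, 51, 58, 70, 77, 88, 99, 101, 110, 124, 138, 148]

Fragment lengths:
  1→10: 9 bp
  10→21: 11 bp
  21→24: 3 bp
  24→36: 12 bp
  36→51: 15 bp
  51→58: 7 bp
  58→70: 12 bp
  70→77: 7 bp
  77→88: 11 bp
  88→99: 11 bp
  99→101: 2 bp
  101→110: 9 bp
  110→124: 14 bp
  124→138: 14 bp
  138→148: 10 bp
  148→1 (wrap): 164-148+1 = 17 bp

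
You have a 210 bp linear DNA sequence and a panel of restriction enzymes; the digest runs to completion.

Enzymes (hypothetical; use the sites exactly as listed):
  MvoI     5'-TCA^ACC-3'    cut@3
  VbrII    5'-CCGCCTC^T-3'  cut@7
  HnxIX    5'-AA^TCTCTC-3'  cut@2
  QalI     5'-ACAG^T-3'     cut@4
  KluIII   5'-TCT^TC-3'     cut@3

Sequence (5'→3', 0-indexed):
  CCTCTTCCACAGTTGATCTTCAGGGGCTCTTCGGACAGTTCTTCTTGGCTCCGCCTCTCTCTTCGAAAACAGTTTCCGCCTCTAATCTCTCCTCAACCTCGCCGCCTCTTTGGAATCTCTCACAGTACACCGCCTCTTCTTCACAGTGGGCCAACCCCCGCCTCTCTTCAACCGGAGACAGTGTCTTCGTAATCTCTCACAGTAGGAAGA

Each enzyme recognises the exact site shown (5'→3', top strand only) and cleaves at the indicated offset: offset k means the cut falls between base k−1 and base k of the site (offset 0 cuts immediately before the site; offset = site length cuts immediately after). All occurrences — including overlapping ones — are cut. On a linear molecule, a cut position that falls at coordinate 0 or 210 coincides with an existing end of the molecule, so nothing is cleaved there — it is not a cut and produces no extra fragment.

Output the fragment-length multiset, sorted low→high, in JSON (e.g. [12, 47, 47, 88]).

[1,3,3,3,3,4,5,5,5,6,6,7,7,7,8,8,10,10,10,10,10,11,11,11,13,15,18]

Per-enzyme occurrences:
  MvoI TCAACC/3: at [92, 167] ⇒ [95, 170]
  VbrII CCGCCTCT/7: at [50, 75, 101, 129, 157] ⇒ [57, 82, 108, 136, 164]
  HnxIX AATCTCTC/2: at [83, 113, 190] ⇒ [85, 115, 192]
  QalI ACAGT/4: at [8, 34, 68, 121, 142, 177, 198] ⇒ [12, 38, 72, 125, 146, 181, 202]
  KluIII TCTTC/3: at [2, 16, 27, 39, 59, 134, 137, 164, 183] ⇒ [5, 19, 30, 42, 62, 137, 140, 167, 186]

All cut coordinates (distinct, sorted): [5, 12, 19, 30, 38, 42, 57, 62, 72, 82, 85, 95, 108, 115, 125, 136, 137, 140, 146, 164, 167, 170, 181, 186, 192, 202]

Fragment lengths:
  [0,5): 5 bp
  [5,12): 7 bp
  [12,19): 7 bp
  [19,30): 11 bp
  [30,38): 8 bp
  [38,42): 4 bp
  [42,57): 15 bp
  [57,62): 5 bp
  [62,72): 10 bp
  [72,82): 10 bp
  [82,85): 3 bp
  [85,95): 10 bp
  [95,108): 13 bp
  [108,115): 7 bp
  [115,125): 10 bp
  [125,136): 11 bp
  [136,137): 1 bp
  [137,140): 3 bp
  [140,146): 6 bp
  [146,164): 18 bp
  [164,167): 3 bp
  [167,170): 3 bp
  [170,181): 11 bp
  [181,186): 5 bp
  [186,192): 6 bp
  [192,202): 10 bp
  [202,210): 8 bp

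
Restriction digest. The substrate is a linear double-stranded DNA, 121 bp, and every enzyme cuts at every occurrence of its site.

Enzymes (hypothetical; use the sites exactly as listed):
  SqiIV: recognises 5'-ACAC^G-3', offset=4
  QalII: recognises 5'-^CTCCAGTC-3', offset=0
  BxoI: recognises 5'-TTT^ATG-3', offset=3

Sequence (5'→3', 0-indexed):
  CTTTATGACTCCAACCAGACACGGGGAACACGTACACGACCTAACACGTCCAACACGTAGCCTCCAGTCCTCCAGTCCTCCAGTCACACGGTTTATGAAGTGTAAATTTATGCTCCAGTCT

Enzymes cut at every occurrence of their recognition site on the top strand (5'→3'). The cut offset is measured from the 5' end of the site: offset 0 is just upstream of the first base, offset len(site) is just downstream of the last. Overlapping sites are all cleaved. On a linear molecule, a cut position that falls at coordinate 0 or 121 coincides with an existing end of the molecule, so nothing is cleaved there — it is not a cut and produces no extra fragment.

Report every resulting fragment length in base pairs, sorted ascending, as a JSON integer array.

[3,4,5,5,6,8,8,9,9,9,10,12,15,18]

Scan for sites:
  SqiIV ACACG/4: at [18, 27, 33, 43, 52, 85] ⇒ [22, 31, 37, 47, 56, 89]
  QalII CTCCAGTC/0: at [61, 69, 77, 112] ⇒ [61, 69, 77, 112]
  BxoI TTTATG/3: at [1, 91, 106] ⇒ [4, 94, 109]

Pooled cuts: [4, 22, 31, 37, 47, 56, 61, 69, 77, 89, 94, 109, 112]

Fragments:
  [0,4): 4 bp
  [4,22): 18 bp
  [22,31): 9 bp
  [31,37): 6 bp
  [37,47): 10 bp
  [47,56): 9 bp
  [56,61): 5 bp
  [61,69): 8 bp
  [69,77): 8 bp
  [77,89): 12 bp
  [89,94): 5 bp
  [94,109): 15 bp
  [109,112): 3 bp
  [112,121): 9 bp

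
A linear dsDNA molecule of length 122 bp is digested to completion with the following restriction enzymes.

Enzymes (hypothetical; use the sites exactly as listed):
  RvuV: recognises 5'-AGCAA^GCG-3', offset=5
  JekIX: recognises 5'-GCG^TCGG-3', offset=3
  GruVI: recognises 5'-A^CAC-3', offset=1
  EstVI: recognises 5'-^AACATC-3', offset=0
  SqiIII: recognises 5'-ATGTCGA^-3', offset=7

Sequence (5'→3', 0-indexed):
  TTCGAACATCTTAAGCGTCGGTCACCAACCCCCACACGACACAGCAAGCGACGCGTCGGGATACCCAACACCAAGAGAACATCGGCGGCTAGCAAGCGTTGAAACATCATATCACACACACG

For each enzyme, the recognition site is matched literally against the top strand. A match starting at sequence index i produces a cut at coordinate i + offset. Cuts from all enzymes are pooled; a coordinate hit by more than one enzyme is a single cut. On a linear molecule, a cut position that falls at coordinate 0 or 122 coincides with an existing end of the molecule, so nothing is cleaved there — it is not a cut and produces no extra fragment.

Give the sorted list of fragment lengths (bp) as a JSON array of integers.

[2,2,4,4,5,7,8,8,9,12,13,13,17,18]

Per-enzyme occurrences:
  RvuV (AGCAAGCG, off=5): starts [42, 90] → cuts [47, 95]
  JekIX (GCGTCGG, off=3): starts [14, 52] → cuts [17, 55]
  GruVI (ACAC, off=1): starts [33, 38, 67, 113, 115, 117] → cuts [34, 39, 68, 114, 116, 118]
  EstVI (AACATC, off=0): starts [4, 77, 102] → cuts [4, 77, 102]
  SqiIII (ATGTCGA, off=7): no sites

Pooled cuts: [4, 17, 34, 39, 47, 55, 68, 77, 95, 102, 114, 116, 118]

Fragment lengths:
  [0,4): 4 bp
  [4,17): 13 bp
  [17,34): 17 bp
  [34,39): 5 bp
  [39,47): 8 bp
  [47,55): 8 bp
  [55,68): 13 bp
  [68,77): 9 bp
  [77,95): 18 bp
  [95,102): 7 bp
  [102,114): 12 bp
  [114,116): 2 bp
  [116,118): 2 bp
  [118,122): 4 bp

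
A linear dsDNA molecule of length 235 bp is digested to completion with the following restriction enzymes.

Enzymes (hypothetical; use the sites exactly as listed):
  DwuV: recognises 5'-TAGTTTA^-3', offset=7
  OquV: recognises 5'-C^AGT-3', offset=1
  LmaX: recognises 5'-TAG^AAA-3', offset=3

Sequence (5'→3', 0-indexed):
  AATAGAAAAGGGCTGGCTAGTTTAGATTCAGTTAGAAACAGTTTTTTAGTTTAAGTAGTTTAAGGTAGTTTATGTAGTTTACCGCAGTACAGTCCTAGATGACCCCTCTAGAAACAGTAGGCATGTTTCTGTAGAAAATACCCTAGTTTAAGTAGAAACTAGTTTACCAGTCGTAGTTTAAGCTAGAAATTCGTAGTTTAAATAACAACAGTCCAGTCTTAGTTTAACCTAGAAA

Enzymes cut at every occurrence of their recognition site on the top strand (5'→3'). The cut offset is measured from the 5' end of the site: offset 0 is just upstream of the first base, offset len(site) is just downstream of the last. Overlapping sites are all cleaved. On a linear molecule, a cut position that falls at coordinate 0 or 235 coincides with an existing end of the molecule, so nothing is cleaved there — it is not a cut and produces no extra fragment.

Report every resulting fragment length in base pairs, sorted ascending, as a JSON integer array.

Per-enzyme occurrences:
  DwuV (TAGTTTA, off=7): starts [17, 46, 55, 65, 74, 143, 159, 173, 193, 219] → cuts [24, 53, 62, 72, 81, 150, 166, 180, 200, 226]
  OquV (CAGT, off=1): starts [28, 38, 84, 89, 114, 167, 208, 213] → cuts [29, 39, 85, 90, 115, 168, 209, 214]
  LmaX (TAGAAA, off=3): starts [2, 32, 108, 131, 152, 183, 229] → cuts [5, 35, 111, 134, 155, 186, 232]

All cut coordinates (distinct, sorted): [5, 24, 29, 35, 39, 53, 62, 72, 81, 85, 90, 111, 115, 134, 150, 155, 166, 168, 180, 186, 200, 209, 214, 226, 232]

Fragments:
  [0,5): 5 bp
  [5,24): 19 bp
  [24,29): 5 bp
  [29,35): 6 bp
  [35,39): 4 bp
  [39,53): 14 bp
  [53,62): 9 bp
  [62,72): 10 bp
  [72,81): 9 bp
  [81,85): 4 bp
  [85,90): 5 bp
  [90,111): 21 bp
  [111,115): 4 bp
  [115,134): 19 bp
  [134,150): 16 bp
  [150,155): 5 bp
  [155,166): 11 bp
  [166,168): 2 bp
  [168,180): 12 bp
  [180,186): 6 bp
  [186,200): 14 bp
  [200,209): 9 bp
  [209,214): 5 bp
  [214,226): 12 bp
  [226,232): 6 bp
  [232,235): 3 bp

[2,3,4,4,4,5,5,5,5,5,6,6,6,9,9,9,10,11,12,12,14,14,16,19,19,21]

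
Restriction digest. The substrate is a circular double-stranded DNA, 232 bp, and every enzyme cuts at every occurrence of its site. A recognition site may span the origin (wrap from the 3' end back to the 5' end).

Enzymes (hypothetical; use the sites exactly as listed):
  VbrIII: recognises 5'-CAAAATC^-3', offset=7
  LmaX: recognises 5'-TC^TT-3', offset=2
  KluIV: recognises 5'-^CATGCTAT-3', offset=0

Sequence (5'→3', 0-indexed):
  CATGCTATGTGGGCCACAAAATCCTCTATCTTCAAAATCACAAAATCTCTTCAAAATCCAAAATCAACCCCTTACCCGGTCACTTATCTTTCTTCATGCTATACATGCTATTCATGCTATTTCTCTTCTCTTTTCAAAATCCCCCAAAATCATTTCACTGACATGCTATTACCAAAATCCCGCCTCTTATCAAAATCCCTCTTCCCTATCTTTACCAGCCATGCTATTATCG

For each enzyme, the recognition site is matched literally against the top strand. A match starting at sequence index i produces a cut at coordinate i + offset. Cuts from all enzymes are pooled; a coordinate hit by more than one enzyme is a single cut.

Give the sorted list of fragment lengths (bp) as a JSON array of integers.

Site scan:
  VbrIII (CAAAATC, off=7): starts [16, 32, 40, 51, 58, 134, 144, 172, 190] → cuts [23, 39, 47, 58, 65, 141, 151, 179, 197]
  LmaX (TCTT, off=2): starts [28, 47, 86, 90, 123, 128, 184, 199, 208] → cuts [30, 49, 88, 92, 125, 130, 186, 201, 210]
  KluIV (CATGCTAT, off=0): starts [0, 94, 103, 112, 161, 219] → cuts [0, 94, 103, 112, 161, 219]

All cut coordinates (distinct, sorted): [0, 23, 30, 39, 47, 49, 58, 65, 88, 92, 94, 103, 112, 125, 130, 141, 151, 161, 179, 186, 197, 201, 210, 219]

Fragment lengths:
  0→23: 23 bp
  23→30: 7 bp
  30→39: 9 bp
  39→47: 8 bp
  47→49: 2 bp
  49→58: 9 bp
  58→65: 7 bp
  65→88: 23 bp
  88→92: 4 bp
  92→94: 2 bp
  94→103: 9 bp
  103→112: 9 bp
  112→125: 13 bp
  125→130: 5 bp
  130→141: 11 bp
  141→151: 10 bp
  151→161: 10 bp
  161→179: 18 bp
  179→186: 7 bp
  186→197: 11 bp
  197→201: 4 bp
  201→210: 9 bp
  210→219: 9 bp
  219→0 (wrap): 232-219+0 = 13 bp

[2,2,4,4,5,7,7,7,8,9,9,9,9,9,9,10,10,11,11,13,13,18,23,23]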